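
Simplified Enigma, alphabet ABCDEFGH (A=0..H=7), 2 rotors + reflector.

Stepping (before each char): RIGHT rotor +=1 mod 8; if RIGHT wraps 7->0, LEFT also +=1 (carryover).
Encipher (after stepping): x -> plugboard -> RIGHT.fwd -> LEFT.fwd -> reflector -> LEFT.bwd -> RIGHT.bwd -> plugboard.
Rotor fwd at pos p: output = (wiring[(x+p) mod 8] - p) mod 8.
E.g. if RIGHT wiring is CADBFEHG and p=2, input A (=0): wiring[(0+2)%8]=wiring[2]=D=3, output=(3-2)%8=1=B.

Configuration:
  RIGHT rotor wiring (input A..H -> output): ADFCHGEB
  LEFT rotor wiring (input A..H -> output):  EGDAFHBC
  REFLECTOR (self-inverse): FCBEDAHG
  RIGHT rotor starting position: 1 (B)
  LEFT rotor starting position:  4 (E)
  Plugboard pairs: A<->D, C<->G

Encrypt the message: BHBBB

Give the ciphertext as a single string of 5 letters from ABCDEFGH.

Char 1 ('B'): step: R->2, L=4; B->plug->B->R->A->L->B->refl->C->L'->F->R'->C->plug->G
Char 2 ('H'): step: R->3, L=4; H->plug->H->R->C->L->F->refl->A->L'->E->R'->B->plug->B
Char 3 ('B'): step: R->4, L=4; B->plug->B->R->C->L->F->refl->A->L'->E->R'->E->plug->E
Char 4 ('B'): step: R->5, L=4; B->plug->B->R->H->L->E->refl->D->L'->B->R'->A->plug->D
Char 5 ('B'): step: R->6, L=4; B->plug->B->R->D->L->G->refl->H->L'->G->R'->A->plug->D

Answer: GBEDD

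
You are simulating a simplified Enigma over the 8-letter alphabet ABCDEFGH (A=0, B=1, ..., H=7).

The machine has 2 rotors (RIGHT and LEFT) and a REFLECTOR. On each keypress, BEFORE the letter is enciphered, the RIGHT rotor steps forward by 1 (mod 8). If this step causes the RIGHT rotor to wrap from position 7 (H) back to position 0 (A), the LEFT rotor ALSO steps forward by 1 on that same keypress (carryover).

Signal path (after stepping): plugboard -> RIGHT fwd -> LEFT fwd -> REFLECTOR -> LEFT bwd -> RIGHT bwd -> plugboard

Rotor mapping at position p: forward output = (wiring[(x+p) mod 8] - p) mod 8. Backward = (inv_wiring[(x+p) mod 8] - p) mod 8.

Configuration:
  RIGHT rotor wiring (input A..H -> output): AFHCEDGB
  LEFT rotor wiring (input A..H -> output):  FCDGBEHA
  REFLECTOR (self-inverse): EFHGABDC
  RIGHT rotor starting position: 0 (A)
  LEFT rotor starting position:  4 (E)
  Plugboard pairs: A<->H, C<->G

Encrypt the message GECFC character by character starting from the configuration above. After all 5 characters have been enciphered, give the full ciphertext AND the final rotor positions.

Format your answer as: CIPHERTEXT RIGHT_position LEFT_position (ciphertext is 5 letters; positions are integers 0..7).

Answer: DBFCF 5 4

Derivation:
Char 1 ('G'): step: R->1, L=4; G->plug->C->R->B->L->A->refl->E->L'->D->R'->D->plug->D
Char 2 ('E'): step: R->2, L=4; E->plug->E->R->E->L->B->refl->F->L'->A->R'->B->plug->B
Char 3 ('C'): step: R->3, L=4; C->plug->G->R->C->L->D->refl->G->L'->F->R'->F->plug->F
Char 4 ('F'): step: R->4, L=4; F->plug->F->R->B->L->A->refl->E->L'->D->R'->G->plug->C
Char 5 ('C'): step: R->5, L=4; C->plug->G->R->F->L->G->refl->D->L'->C->R'->F->plug->F
Final: ciphertext=DBFCF, RIGHT=5, LEFT=4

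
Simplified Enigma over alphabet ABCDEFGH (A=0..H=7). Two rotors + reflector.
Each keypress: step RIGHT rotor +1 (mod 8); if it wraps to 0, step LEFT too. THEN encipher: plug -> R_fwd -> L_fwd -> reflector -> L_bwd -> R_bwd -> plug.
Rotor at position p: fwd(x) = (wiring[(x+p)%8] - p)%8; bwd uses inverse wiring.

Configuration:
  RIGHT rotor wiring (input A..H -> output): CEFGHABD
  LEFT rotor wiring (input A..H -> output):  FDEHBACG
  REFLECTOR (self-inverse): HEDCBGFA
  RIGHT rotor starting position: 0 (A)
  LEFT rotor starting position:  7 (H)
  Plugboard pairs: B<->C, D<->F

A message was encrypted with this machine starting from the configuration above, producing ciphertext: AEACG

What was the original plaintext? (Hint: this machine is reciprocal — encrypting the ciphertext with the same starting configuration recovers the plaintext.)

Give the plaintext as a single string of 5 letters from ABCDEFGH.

Answer: HBGDA

Derivation:
Char 1 ('A'): step: R->1, L=7; A->plug->A->R->D->L->F->refl->G->L'->B->R'->H->plug->H
Char 2 ('E'): step: R->2, L=7; E->plug->E->R->H->L->D->refl->C->L'->F->R'->C->plug->B
Char 3 ('A'): step: R->3, L=7; A->plug->A->R->D->L->F->refl->G->L'->B->R'->G->plug->G
Char 4 ('C'): step: R->4, L=7; C->plug->B->R->E->L->A->refl->H->L'->A->R'->F->plug->D
Char 5 ('G'): step: R->5, L=7; G->plug->G->R->B->L->G->refl->F->L'->D->R'->A->plug->A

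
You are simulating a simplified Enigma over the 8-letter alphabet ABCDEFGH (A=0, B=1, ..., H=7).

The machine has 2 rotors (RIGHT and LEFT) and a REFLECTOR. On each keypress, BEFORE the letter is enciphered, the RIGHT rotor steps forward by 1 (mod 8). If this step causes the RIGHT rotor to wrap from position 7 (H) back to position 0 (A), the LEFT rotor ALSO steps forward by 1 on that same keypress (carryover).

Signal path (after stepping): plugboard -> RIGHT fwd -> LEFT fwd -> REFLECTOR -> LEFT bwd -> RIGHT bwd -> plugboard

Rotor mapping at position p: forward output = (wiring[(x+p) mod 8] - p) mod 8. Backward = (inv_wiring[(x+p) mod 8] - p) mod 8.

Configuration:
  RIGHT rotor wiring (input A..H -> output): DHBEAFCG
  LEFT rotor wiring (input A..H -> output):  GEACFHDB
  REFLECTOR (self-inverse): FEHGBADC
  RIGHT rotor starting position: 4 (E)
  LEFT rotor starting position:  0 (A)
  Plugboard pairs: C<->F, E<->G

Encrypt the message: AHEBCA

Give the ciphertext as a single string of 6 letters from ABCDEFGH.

Answer: DDFHEF

Derivation:
Char 1 ('A'): step: R->5, L=0; A->plug->A->R->A->L->G->refl->D->L'->G->R'->D->plug->D
Char 2 ('H'): step: R->6, L=0; H->plug->H->R->H->L->B->refl->E->L'->B->R'->D->plug->D
Char 3 ('E'): step: R->7, L=0; E->plug->G->R->G->L->D->refl->G->L'->A->R'->C->plug->F
Char 4 ('B'): step: R->0, L->1 (L advanced); B->plug->B->R->H->L->F->refl->A->L'->G->R'->H->plug->H
Char 5 ('C'): step: R->1, L=1; C->plug->F->R->B->L->H->refl->C->L'->F->R'->G->plug->E
Char 6 ('A'): step: R->2, L=1; A->plug->A->R->H->L->F->refl->A->L'->G->R'->C->plug->F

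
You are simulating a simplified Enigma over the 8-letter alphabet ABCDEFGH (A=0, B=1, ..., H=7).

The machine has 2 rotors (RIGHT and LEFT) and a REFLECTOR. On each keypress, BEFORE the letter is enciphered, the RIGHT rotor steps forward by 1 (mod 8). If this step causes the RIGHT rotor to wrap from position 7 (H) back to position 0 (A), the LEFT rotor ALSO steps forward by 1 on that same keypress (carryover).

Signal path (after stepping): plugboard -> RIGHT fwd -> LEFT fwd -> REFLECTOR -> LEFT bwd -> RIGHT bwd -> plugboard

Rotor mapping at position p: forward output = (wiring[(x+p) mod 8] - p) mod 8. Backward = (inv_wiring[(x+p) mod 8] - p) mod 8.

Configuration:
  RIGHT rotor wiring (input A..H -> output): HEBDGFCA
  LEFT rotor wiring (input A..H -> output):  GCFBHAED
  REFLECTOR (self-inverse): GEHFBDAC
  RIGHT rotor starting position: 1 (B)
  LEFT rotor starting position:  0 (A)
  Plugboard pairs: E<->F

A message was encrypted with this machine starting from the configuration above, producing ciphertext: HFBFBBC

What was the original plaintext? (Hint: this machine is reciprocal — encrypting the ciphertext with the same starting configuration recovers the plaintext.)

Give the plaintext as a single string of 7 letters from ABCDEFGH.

Answer: AADDHCH

Derivation:
Char 1 ('H'): step: R->2, L=0; H->plug->H->R->C->L->F->refl->D->L'->H->R'->A->plug->A
Char 2 ('F'): step: R->3, L=0; F->plug->E->R->F->L->A->refl->G->L'->A->R'->A->plug->A
Char 3 ('B'): step: R->4, L=0; B->plug->B->R->B->L->C->refl->H->L'->E->R'->D->plug->D
Char 4 ('F'): step: R->5, L=0; F->plug->E->R->H->L->D->refl->F->L'->C->R'->D->plug->D
Char 5 ('B'): step: R->6, L=0; B->plug->B->R->C->L->F->refl->D->L'->H->R'->H->plug->H
Char 6 ('B'): step: R->7, L=0; B->plug->B->R->A->L->G->refl->A->L'->F->R'->C->plug->C
Char 7 ('C'): step: R->0, L->1 (L advanced); C->plug->C->R->B->L->E->refl->B->L'->A->R'->H->plug->H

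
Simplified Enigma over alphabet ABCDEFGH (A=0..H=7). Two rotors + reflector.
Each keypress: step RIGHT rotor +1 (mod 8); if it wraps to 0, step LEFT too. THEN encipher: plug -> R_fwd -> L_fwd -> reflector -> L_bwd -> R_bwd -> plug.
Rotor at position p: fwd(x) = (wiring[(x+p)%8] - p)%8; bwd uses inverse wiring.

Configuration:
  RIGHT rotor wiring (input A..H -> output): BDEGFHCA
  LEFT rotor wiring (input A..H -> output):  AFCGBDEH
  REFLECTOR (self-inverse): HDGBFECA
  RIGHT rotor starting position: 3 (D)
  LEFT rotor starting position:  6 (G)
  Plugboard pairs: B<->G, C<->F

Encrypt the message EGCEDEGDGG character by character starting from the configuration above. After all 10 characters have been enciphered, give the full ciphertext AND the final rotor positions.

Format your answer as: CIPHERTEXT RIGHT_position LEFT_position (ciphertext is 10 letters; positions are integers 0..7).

Answer: GFGFCBECAA 5 7

Derivation:
Char 1 ('E'): step: R->4, L=6; E->plug->E->R->F->L->A->refl->H->L'->D->R'->B->plug->G
Char 2 ('G'): step: R->5, L=6; G->plug->B->R->F->L->A->refl->H->L'->D->R'->C->plug->F
Char 3 ('C'): step: R->6, L=6; C->plug->F->R->A->L->G->refl->C->L'->C->R'->B->plug->G
Char 4 ('E'): step: R->7, L=6; E->plug->E->R->H->L->F->refl->E->L'->E->R'->C->plug->F
Char 5 ('D'): step: R->0, L->7 (L advanced); D->plug->D->R->G->L->E->refl->F->L'->H->R'->F->plug->C
Char 6 ('E'): step: R->1, L=7; E->plug->E->R->G->L->E->refl->F->L'->H->R'->G->plug->B
Char 7 ('G'): step: R->2, L=7; G->plug->B->R->E->L->H->refl->A->L'->A->R'->E->plug->E
Char 8 ('D'): step: R->3, L=7; D->plug->D->R->H->L->F->refl->E->L'->G->R'->F->plug->C
Char 9 ('G'): step: R->4, L=7; G->plug->B->R->D->L->D->refl->B->L'->B->R'->A->plug->A
Char 10 ('G'): step: R->5, L=7; G->plug->B->R->F->L->C->refl->G->L'->C->R'->A->plug->A
Final: ciphertext=GFGFCBECAA, RIGHT=5, LEFT=7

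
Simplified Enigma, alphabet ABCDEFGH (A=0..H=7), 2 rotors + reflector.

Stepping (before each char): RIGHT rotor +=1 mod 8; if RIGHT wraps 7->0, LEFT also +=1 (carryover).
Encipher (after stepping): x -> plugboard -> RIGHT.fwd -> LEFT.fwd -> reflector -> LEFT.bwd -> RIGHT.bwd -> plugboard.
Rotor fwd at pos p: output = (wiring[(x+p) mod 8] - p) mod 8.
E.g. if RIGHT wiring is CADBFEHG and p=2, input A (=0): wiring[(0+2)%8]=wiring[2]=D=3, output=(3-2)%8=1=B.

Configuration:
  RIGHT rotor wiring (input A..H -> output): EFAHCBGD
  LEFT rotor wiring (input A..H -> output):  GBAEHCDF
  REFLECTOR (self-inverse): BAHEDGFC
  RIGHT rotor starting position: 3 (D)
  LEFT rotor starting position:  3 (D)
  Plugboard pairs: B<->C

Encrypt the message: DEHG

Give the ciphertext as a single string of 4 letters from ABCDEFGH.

Answer: AFAA

Derivation:
Char 1 ('D'): step: R->4, L=3; D->plug->D->R->H->L->F->refl->G->L'->G->R'->A->plug->A
Char 2 ('E'): step: R->5, L=3; E->plug->E->R->A->L->B->refl->A->L'->D->R'->F->plug->F
Char 3 ('H'): step: R->6, L=3; H->plug->H->R->D->L->A->refl->B->L'->A->R'->A->plug->A
Char 4 ('G'): step: R->7, L=3; G->plug->G->R->C->L->H->refl->C->L'->E->R'->A->plug->A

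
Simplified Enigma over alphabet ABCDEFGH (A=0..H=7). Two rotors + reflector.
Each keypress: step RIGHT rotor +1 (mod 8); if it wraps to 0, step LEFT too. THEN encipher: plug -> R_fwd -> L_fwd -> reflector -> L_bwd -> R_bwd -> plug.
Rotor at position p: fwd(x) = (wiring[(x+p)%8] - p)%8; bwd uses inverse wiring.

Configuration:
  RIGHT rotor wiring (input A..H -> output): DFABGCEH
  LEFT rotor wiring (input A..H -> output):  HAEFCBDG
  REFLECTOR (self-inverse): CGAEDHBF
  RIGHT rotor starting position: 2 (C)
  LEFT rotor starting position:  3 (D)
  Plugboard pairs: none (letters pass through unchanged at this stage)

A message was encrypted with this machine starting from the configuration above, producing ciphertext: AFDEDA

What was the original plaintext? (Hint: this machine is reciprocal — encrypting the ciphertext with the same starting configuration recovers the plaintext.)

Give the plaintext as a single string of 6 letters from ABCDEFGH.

Answer: DBHDCE

Derivation:
Char 1 ('A'): step: R->3, L=3; A->plug->A->R->G->L->F->refl->H->L'->B->R'->D->plug->D
Char 2 ('F'): step: R->4, L=3; F->plug->F->R->B->L->H->refl->F->L'->G->R'->B->plug->B
Char 3 ('D'): step: R->5, L=3; D->plug->D->R->G->L->F->refl->H->L'->B->R'->H->plug->H
Char 4 ('E'): step: R->6, L=3; E->plug->E->R->C->L->G->refl->B->L'->H->R'->D->plug->D
Char 5 ('D'): step: R->7, L=3; D->plug->D->R->B->L->H->refl->F->L'->G->R'->C->plug->C
Char 6 ('A'): step: R->0, L->4 (L advanced); A->plug->A->R->D->L->C->refl->A->L'->G->R'->E->plug->E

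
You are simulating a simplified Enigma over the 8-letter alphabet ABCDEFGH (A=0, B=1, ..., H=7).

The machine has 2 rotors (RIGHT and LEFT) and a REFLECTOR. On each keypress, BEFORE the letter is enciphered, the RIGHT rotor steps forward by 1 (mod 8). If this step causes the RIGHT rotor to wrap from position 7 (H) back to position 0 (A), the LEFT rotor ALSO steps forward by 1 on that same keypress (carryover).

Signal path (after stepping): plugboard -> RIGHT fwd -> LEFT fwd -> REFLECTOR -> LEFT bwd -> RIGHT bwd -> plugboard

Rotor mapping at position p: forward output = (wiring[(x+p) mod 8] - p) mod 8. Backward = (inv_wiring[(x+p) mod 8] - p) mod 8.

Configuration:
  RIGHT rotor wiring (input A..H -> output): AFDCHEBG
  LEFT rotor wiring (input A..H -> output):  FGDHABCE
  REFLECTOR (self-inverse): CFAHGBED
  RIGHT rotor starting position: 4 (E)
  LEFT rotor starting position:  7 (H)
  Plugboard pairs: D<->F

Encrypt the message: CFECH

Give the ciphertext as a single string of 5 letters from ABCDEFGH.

Char 1 ('C'): step: R->5, L=7; C->plug->C->R->B->L->G->refl->E->L'->D->R'->D->plug->F
Char 2 ('F'): step: R->6, L=7; F->plug->D->R->H->L->D->refl->H->L'->C->R'->C->plug->C
Char 3 ('E'): step: R->7, L=7; E->plug->E->R->D->L->E->refl->G->L'->B->R'->B->plug->B
Char 4 ('C'): step: R->0, L->0 (L advanced); C->plug->C->R->D->L->H->refl->D->L'->C->R'->D->plug->F
Char 5 ('H'): step: R->1, L=0; H->plug->H->R->H->L->E->refl->G->L'->B->R'->C->plug->C

Answer: FCBFC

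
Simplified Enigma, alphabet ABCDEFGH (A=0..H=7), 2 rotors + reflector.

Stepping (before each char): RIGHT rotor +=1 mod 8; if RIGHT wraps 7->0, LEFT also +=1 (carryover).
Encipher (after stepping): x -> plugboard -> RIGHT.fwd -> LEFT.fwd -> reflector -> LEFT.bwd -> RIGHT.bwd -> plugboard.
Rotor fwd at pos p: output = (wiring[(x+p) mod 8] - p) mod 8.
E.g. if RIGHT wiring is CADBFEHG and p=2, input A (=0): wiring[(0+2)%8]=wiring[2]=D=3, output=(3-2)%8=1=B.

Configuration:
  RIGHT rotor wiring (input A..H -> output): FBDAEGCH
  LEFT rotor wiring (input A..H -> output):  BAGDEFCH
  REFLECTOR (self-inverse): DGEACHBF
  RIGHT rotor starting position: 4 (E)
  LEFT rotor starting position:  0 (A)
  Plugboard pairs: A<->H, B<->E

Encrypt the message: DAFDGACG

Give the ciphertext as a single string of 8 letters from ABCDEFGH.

Char 1 ('D'): step: R->5, L=0; D->plug->D->R->A->L->B->refl->G->L'->C->R'->C->plug->C
Char 2 ('A'): step: R->6, L=0; A->plug->H->R->A->L->B->refl->G->L'->C->R'->F->plug->F
Char 3 ('F'): step: R->7, L=0; F->plug->F->R->F->L->F->refl->H->L'->H->R'->G->plug->G
Char 4 ('D'): step: R->0, L->1 (L advanced); D->plug->D->R->A->L->H->refl->F->L'->B->R'->B->plug->E
Char 5 ('G'): step: R->1, L=1; G->plug->G->R->G->L->G->refl->B->L'->F->R'->E->plug->B
Char 6 ('A'): step: R->2, L=1; A->plug->H->R->H->L->A->refl->D->L'->D->R'->G->plug->G
Char 7 ('C'): step: R->3, L=1; C->plug->C->R->D->L->D->refl->A->L'->H->R'->D->plug->D
Char 8 ('G'): step: R->4, L=1; G->plug->G->R->H->L->A->refl->D->L'->D->R'->D->plug->D

Answer: CFGEBGDD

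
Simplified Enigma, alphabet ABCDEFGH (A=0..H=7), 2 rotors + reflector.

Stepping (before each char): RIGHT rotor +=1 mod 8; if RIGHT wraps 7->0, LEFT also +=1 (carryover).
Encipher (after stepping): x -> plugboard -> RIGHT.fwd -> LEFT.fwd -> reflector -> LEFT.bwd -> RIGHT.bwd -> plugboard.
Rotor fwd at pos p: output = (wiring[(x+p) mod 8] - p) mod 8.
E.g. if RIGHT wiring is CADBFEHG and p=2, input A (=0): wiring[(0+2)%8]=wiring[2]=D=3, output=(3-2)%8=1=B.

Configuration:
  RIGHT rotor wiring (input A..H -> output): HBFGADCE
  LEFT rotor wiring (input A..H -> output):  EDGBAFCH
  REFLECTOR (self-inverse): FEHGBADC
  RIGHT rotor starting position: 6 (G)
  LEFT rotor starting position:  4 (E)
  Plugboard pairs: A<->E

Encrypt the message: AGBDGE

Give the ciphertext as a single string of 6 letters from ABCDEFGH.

Char 1 ('A'): step: R->7, L=4; A->plug->E->R->H->L->F->refl->A->L'->E->R'->G->plug->G
Char 2 ('G'): step: R->0, L->5 (L advanced); G->plug->G->R->C->L->C->refl->H->L'->D->R'->F->plug->F
Char 3 ('B'): step: R->1, L=5; B->plug->B->R->E->L->G->refl->D->L'->H->R'->D->plug->D
Char 4 ('D'): step: R->2, L=5; D->plug->D->R->B->L->F->refl->A->L'->A->R'->E->plug->A
Char 5 ('G'): step: R->3, L=5; G->plug->G->R->G->L->E->refl->B->L'->F->R'->B->plug->B
Char 6 ('E'): step: R->4, L=5; E->plug->A->R->E->L->G->refl->D->L'->H->R'->B->plug->B

Answer: GFDABB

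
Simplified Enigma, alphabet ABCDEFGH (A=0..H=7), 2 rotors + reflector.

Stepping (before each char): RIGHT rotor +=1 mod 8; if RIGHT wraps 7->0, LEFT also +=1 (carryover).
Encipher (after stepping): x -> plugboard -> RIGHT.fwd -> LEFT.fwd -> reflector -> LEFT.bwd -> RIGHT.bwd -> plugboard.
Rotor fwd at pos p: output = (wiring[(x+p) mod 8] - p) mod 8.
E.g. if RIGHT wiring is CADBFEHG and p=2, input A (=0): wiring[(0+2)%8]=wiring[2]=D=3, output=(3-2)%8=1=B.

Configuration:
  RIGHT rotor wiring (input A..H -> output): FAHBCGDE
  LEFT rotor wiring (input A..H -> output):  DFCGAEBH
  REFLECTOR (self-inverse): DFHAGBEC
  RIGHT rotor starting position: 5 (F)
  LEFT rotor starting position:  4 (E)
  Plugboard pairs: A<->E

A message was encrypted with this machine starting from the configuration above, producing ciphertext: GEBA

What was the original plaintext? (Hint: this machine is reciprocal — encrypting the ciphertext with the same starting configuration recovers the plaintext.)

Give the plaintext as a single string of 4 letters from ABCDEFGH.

Char 1 ('G'): step: R->6, L=4; G->plug->G->R->E->L->H->refl->C->L'->H->R'->C->plug->C
Char 2 ('E'): step: R->7, L=4; E->plug->A->R->F->L->B->refl->F->L'->C->R'->E->plug->A
Char 3 ('B'): step: R->0, L->5 (L advanced); B->plug->B->R->A->L->H->refl->C->L'->C->R'->E->plug->A
Char 4 ('A'): step: R->1, L=5; A->plug->E->R->F->L->F->refl->B->L'->G->R'->B->plug->B

Answer: CAAB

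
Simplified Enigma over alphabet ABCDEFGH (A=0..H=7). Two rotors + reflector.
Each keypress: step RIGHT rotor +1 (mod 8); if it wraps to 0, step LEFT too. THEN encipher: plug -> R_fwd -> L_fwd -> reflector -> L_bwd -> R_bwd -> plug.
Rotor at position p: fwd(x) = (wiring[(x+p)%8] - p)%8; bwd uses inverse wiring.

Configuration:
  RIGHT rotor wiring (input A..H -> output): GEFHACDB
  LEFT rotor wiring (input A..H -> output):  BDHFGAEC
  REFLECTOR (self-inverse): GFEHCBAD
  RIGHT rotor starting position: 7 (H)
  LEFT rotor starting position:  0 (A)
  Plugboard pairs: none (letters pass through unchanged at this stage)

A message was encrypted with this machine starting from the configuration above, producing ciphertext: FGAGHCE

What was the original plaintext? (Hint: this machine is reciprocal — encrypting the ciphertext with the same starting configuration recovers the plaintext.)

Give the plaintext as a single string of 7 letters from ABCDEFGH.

Char 1 ('F'): step: R->0, L->1 (L advanced); F->plug->F->R->C->L->E->refl->C->L'->A->R'->E->plug->E
Char 2 ('G'): step: R->1, L=1; G->plug->G->R->A->L->C->refl->E->L'->C->R'->F->plug->F
Char 3 ('A'): step: R->2, L=1; A->plug->A->R->D->L->F->refl->B->L'->G->R'->C->plug->C
Char 4 ('G'): step: R->3, L=1; G->plug->G->R->B->L->G->refl->A->L'->H->R'->C->plug->C
Char 5 ('H'): step: R->4, L=1; H->plug->H->R->D->L->F->refl->B->L'->G->R'->B->plug->B
Char 6 ('C'): step: R->5, L=1; C->plug->C->R->E->L->H->refl->D->L'->F->R'->A->plug->A
Char 7 ('E'): step: R->6, L=1; E->plug->E->R->H->L->A->refl->G->L'->B->R'->F->plug->F

Answer: EFCCBAF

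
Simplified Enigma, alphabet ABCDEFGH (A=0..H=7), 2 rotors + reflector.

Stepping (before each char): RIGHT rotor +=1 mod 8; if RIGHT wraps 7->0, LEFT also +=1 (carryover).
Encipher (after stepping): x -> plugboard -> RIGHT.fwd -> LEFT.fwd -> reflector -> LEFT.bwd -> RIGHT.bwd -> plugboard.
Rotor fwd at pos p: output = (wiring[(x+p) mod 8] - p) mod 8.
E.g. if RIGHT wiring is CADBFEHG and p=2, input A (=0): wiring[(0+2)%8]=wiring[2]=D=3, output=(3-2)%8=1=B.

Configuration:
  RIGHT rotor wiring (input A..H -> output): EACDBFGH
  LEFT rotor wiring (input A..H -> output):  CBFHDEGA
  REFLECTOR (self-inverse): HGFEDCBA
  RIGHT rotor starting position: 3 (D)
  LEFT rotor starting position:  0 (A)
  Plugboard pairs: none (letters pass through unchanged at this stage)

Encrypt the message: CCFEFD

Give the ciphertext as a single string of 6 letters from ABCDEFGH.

Answer: EAEBDG

Derivation:
Char 1 ('C'): step: R->4, L=0; C->plug->C->R->C->L->F->refl->C->L'->A->R'->E->plug->E
Char 2 ('C'): step: R->5, L=0; C->plug->C->R->C->L->F->refl->C->L'->A->R'->A->plug->A
Char 3 ('F'): step: R->6, L=0; F->plug->F->R->F->L->E->refl->D->L'->E->R'->E->plug->E
Char 4 ('E'): step: R->7, L=0; E->plug->E->R->E->L->D->refl->E->L'->F->R'->B->plug->B
Char 5 ('F'): step: R->0, L->1 (L advanced); F->plug->F->R->F->L->F->refl->C->L'->D->R'->D->plug->D
Char 6 ('D'): step: R->1, L=1; D->plug->D->R->A->L->A->refl->H->L'->G->R'->G->plug->G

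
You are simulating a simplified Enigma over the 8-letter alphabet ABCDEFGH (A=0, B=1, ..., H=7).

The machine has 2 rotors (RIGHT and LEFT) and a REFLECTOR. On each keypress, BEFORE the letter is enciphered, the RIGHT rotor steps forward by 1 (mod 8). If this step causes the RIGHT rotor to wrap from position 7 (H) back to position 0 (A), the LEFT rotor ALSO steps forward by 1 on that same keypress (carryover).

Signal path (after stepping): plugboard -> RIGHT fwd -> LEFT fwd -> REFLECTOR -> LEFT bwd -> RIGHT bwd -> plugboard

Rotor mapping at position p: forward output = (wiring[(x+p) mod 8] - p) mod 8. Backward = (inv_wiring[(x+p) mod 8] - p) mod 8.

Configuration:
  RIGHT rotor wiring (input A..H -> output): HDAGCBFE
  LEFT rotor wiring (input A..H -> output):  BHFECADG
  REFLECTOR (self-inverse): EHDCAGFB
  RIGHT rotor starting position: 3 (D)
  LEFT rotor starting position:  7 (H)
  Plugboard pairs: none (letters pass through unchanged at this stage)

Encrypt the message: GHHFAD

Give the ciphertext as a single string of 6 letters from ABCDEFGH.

Char 1 ('G'): step: R->4, L=7; G->plug->G->R->E->L->F->refl->G->L'->D->R'->E->plug->E
Char 2 ('H'): step: R->5, L=7; H->plug->H->R->F->L->D->refl->C->L'->B->R'->G->plug->G
Char 3 ('H'): step: R->6, L=7; H->plug->H->R->D->L->G->refl->F->L'->E->R'->G->plug->G
Char 4 ('F'): step: R->7, L=7; F->plug->F->R->D->L->G->refl->F->L'->E->R'->C->plug->C
Char 5 ('A'): step: R->0, L->0 (L advanced); A->plug->A->R->H->L->G->refl->F->L'->C->R'->E->plug->E
Char 6 ('D'): step: R->1, L=0; D->plug->D->R->B->L->H->refl->B->L'->A->R'->E->plug->E

Answer: EGGCEE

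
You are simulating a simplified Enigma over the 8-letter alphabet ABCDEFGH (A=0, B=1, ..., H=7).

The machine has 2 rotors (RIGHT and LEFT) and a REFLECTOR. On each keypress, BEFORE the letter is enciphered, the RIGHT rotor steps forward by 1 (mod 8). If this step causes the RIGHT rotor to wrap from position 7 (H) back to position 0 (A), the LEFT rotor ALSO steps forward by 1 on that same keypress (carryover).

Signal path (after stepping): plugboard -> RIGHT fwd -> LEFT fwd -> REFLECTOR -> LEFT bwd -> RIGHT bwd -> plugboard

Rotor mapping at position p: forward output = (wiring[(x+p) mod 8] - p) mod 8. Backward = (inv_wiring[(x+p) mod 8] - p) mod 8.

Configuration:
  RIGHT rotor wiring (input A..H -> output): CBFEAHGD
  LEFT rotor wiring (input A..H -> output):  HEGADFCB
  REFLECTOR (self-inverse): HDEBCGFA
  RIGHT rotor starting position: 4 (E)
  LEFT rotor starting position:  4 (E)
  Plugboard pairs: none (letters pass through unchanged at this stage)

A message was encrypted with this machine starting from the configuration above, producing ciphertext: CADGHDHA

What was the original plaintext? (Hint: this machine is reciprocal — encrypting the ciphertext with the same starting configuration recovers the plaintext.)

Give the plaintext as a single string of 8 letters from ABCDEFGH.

Char 1 ('C'): step: R->5, L=4; C->plug->C->R->G->L->C->refl->E->L'->H->R'->G->plug->G
Char 2 ('A'): step: R->6, L=4; A->plug->A->R->A->L->H->refl->A->L'->F->R'->B->plug->B
Char 3 ('D'): step: R->7, L=4; D->plug->D->R->G->L->C->refl->E->L'->H->R'->H->plug->H
Char 4 ('G'): step: R->0, L->5 (L advanced); G->plug->G->R->G->L->D->refl->B->L'->F->R'->C->plug->C
Char 5 ('H'): step: R->1, L=5; H->plug->H->R->B->L->F->refl->G->L'->H->R'->D->plug->D
Char 6 ('D'): step: R->2, L=5; D->plug->D->R->F->L->B->refl->D->L'->G->R'->C->plug->C
Char 7 ('H'): step: R->3, L=5; H->plug->H->R->C->L->E->refl->C->L'->D->R'->D->plug->D
Char 8 ('A'): step: R->4, L=5; A->plug->A->R->E->L->H->refl->A->L'->A->R'->H->plug->H

Answer: GBHCDCDH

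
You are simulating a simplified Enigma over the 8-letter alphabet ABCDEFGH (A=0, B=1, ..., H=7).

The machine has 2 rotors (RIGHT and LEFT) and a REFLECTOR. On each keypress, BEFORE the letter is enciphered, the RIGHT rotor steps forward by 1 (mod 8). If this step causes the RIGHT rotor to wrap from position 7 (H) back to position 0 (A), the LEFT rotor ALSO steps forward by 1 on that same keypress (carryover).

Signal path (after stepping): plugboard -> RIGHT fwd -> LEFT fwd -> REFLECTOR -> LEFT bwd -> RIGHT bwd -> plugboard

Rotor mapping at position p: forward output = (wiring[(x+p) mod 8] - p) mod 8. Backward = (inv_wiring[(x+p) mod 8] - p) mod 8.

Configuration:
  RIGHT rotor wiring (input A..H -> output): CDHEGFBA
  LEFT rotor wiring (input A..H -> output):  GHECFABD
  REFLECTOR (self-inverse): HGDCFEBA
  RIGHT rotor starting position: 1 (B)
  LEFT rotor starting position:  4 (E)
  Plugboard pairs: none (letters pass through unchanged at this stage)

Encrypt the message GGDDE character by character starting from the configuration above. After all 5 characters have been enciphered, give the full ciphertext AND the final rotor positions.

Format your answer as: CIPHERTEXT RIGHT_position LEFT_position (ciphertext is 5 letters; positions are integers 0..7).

Answer: EFCBB 6 4

Derivation:
Char 1 ('G'): step: R->2, L=4; G->plug->G->R->A->L->B->refl->G->L'->H->R'->E->plug->E
Char 2 ('G'): step: R->3, L=4; G->plug->G->R->A->L->B->refl->G->L'->H->R'->F->plug->F
Char 3 ('D'): step: R->4, L=4; D->plug->D->R->E->L->C->refl->D->L'->F->R'->C->plug->C
Char 4 ('D'): step: R->5, L=4; D->plug->D->R->F->L->D->refl->C->L'->E->R'->B->plug->B
Char 5 ('E'): step: R->6, L=4; E->plug->E->R->B->L->E->refl->F->L'->C->R'->B->plug->B
Final: ciphertext=EFCBB, RIGHT=6, LEFT=4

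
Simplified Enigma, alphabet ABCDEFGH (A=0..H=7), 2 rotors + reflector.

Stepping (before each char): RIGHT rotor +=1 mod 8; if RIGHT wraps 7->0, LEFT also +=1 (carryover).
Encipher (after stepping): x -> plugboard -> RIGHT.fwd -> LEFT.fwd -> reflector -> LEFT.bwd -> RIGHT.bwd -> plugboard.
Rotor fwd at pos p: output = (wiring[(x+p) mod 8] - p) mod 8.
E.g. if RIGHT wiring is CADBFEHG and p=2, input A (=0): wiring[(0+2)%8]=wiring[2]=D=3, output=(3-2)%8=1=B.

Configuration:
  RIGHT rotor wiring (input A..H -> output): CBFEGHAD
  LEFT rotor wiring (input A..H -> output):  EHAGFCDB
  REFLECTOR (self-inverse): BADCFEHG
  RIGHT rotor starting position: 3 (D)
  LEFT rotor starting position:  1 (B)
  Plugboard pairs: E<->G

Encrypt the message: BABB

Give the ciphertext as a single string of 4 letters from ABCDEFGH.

Answer: ABGC

Derivation:
Char 1 ('B'): step: R->4, L=1; B->plug->B->R->D->L->E->refl->F->L'->C->R'->A->plug->A
Char 2 ('A'): step: R->5, L=1; A->plug->A->R->C->L->F->refl->E->L'->D->R'->B->plug->B
Char 3 ('B'): step: R->6, L=1; B->plug->B->R->F->L->C->refl->D->L'->H->R'->E->plug->G
Char 4 ('B'): step: R->7, L=1; B->plug->B->R->D->L->E->refl->F->L'->C->R'->C->plug->C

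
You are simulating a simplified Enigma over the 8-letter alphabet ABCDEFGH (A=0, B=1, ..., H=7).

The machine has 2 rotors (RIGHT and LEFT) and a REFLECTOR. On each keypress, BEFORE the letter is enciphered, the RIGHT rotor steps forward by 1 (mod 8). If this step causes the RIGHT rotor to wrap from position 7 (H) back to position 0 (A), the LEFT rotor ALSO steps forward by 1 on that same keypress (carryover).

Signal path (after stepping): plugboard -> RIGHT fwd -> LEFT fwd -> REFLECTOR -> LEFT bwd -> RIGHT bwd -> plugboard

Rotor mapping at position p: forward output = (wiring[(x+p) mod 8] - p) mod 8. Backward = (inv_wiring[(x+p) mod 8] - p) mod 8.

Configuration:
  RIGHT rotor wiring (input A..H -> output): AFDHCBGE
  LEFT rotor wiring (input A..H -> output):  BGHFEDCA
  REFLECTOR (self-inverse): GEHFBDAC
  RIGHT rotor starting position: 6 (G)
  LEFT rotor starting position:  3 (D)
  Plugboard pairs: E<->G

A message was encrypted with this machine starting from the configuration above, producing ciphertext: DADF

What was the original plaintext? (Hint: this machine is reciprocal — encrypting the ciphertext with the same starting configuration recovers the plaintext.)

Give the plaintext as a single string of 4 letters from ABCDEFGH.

Char 1 ('D'): step: R->7, L=3; D->plug->D->R->E->L->F->refl->D->L'->G->R'->C->plug->C
Char 2 ('A'): step: R->0, L->4 (L advanced); A->plug->A->R->A->L->A->refl->G->L'->C->R'->E->plug->G
Char 3 ('D'): step: R->1, L=4; D->plug->D->R->B->L->H->refl->C->L'->F->R'->F->plug->F
Char 4 ('F'): step: R->2, L=4; F->plug->F->R->C->L->G->refl->A->L'->A->R'->C->plug->C

Answer: CGFC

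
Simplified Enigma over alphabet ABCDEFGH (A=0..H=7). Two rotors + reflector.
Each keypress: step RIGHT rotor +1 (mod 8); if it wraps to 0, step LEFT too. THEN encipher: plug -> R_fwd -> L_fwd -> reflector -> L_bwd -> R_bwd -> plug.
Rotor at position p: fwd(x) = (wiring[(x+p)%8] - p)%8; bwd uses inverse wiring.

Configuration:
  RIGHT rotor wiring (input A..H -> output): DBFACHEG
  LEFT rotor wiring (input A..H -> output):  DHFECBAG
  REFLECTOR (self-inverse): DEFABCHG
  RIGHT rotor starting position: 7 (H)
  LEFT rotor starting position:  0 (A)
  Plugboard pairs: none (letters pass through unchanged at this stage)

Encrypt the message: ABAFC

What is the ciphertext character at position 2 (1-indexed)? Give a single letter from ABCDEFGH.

Char 1 ('A'): step: R->0, L->1 (L advanced); A->plug->A->R->D->L->B->refl->E->L'->B->R'->B->plug->B
Char 2 ('B'): step: R->1, L=1; B->plug->B->R->E->L->A->refl->D->L'->C->R'->H->plug->H

H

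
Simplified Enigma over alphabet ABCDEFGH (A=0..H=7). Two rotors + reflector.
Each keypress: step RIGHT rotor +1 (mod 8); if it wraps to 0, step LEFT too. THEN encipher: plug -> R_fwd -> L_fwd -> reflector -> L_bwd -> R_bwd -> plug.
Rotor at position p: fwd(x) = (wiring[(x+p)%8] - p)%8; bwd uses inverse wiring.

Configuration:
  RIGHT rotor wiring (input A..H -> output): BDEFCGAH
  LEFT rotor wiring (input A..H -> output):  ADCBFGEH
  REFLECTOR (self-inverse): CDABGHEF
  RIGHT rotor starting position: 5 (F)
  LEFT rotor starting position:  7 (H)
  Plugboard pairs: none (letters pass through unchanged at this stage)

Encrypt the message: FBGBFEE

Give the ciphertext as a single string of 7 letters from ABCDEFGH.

Answer: EDEDEBA

Derivation:
Char 1 ('F'): step: R->6, L=7; F->plug->F->R->H->L->F->refl->H->L'->G->R'->E->plug->E
Char 2 ('B'): step: R->7, L=7; B->plug->B->R->C->L->E->refl->G->L'->F->R'->D->plug->D
Char 3 ('G'): step: R->0, L->0 (L advanced); G->plug->G->R->A->L->A->refl->C->L'->C->R'->E->plug->E
Char 4 ('B'): step: R->1, L=0; B->plug->B->R->D->L->B->refl->D->L'->B->R'->D->plug->D
Char 5 ('F'): step: R->2, L=0; F->plug->F->R->F->L->G->refl->E->L'->G->R'->E->plug->E
Char 6 ('E'): step: R->3, L=0; E->plug->E->R->E->L->F->refl->H->L'->H->R'->B->plug->B
Char 7 ('E'): step: R->4, L=0; E->plug->E->R->F->L->G->refl->E->L'->G->R'->A->plug->A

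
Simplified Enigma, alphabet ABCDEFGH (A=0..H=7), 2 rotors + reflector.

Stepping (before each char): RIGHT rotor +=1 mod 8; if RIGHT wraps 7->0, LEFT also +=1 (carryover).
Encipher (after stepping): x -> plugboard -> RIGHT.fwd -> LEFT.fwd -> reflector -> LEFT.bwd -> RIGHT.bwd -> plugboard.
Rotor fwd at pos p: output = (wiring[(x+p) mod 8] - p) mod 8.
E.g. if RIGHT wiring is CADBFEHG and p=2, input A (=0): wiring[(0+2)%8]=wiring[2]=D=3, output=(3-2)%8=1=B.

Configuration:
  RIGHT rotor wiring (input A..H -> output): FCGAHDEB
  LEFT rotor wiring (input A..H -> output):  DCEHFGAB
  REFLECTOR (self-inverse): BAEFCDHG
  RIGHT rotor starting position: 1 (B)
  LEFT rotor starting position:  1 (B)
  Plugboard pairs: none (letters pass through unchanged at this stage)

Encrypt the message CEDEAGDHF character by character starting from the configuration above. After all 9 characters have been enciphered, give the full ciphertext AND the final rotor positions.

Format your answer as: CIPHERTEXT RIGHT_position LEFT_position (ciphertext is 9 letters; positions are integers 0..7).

Answer: ECGHEEFBB 2 2

Derivation:
Char 1 ('C'): step: R->2, L=1; C->plug->C->R->F->L->H->refl->G->L'->C->R'->E->plug->E
Char 2 ('E'): step: R->3, L=1; E->plug->E->R->G->L->A->refl->B->L'->A->R'->C->plug->C
Char 3 ('D'): step: R->4, L=1; D->plug->D->R->F->L->H->refl->G->L'->C->R'->G->plug->G
Char 4 ('E'): step: R->5, L=1; E->plug->E->R->F->L->H->refl->G->L'->C->R'->H->plug->H
Char 5 ('A'): step: R->6, L=1; A->plug->A->R->G->L->A->refl->B->L'->A->R'->E->plug->E
Char 6 ('G'): step: R->7, L=1; G->plug->G->R->E->L->F->refl->D->L'->B->R'->E->plug->E
Char 7 ('D'): step: R->0, L->2 (L advanced); D->plug->D->R->A->L->C->refl->E->L'->D->R'->F->plug->F
Char 8 ('H'): step: R->1, L=2; H->plug->H->R->E->L->G->refl->H->L'->F->R'->B->plug->B
Char 9 ('F'): step: R->2, L=2; F->plug->F->R->H->L->A->refl->B->L'->G->R'->B->plug->B
Final: ciphertext=ECGHEEFBB, RIGHT=2, LEFT=2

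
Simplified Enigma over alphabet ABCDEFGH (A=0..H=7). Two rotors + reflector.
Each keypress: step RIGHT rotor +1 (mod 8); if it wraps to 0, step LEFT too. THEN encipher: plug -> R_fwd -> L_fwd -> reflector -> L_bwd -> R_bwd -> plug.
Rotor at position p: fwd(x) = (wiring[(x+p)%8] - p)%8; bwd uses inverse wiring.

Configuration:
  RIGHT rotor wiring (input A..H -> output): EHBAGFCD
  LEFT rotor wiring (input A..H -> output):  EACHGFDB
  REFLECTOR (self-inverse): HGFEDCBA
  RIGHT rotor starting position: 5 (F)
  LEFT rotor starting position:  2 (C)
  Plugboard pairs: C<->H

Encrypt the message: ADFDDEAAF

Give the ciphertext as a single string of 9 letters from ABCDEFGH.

Answer: CCAEAFHCH

Derivation:
Char 1 ('A'): step: R->6, L=2; A->plug->A->R->E->L->B->refl->G->L'->H->R'->H->plug->C
Char 2 ('D'): step: R->7, L=2; D->plug->D->R->C->L->E->refl->D->L'->D->R'->H->plug->C
Char 3 ('F'): step: R->0, L->3 (L advanced); F->plug->F->R->F->L->B->refl->G->L'->E->R'->A->plug->A
Char 4 ('D'): step: R->1, L=3; D->plug->D->R->F->L->B->refl->G->L'->E->R'->E->plug->E
Char 5 ('D'): step: R->2, L=3; D->plug->D->R->D->L->A->refl->H->L'->H->R'->A->plug->A
Char 6 ('E'): step: R->3, L=3; E->plug->E->R->A->L->E->refl->D->L'->B->R'->F->plug->F
Char 7 ('A'): step: R->4, L=3; A->plug->A->R->C->L->C->refl->F->L'->G->R'->C->plug->H
Char 8 ('A'): step: R->5, L=3; A->plug->A->R->A->L->E->refl->D->L'->B->R'->H->plug->C
Char 9 ('F'): step: R->6, L=3; F->plug->F->R->C->L->C->refl->F->L'->G->R'->C->plug->H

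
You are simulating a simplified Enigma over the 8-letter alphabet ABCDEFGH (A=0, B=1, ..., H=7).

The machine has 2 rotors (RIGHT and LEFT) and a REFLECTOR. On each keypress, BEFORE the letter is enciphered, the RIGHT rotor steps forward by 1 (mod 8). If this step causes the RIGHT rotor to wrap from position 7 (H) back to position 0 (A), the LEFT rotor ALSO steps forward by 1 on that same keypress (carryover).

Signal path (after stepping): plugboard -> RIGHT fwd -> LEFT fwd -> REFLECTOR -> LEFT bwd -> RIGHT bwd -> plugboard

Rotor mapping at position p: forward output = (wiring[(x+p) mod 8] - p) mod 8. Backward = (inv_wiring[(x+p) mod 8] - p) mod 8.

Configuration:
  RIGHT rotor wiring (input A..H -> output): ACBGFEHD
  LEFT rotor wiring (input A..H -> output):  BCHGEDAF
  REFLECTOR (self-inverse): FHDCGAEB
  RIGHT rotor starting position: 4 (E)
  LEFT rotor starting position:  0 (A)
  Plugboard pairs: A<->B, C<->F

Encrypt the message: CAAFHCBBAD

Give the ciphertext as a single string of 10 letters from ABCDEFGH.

Answer: DBGDGGDCBE

Derivation:
Char 1 ('C'): step: R->5, L=0; C->plug->F->R->E->L->E->refl->G->L'->D->R'->D->plug->D
Char 2 ('A'): step: R->6, L=0; A->plug->B->R->F->L->D->refl->C->L'->B->R'->A->plug->B
Char 3 ('A'): step: R->7, L=0; A->plug->B->R->B->L->C->refl->D->L'->F->R'->G->plug->G
Char 4 ('F'): step: R->0, L->1 (L advanced); F->plug->C->R->B->L->G->refl->E->L'->G->R'->D->plug->D
Char 5 ('H'): step: R->1, L=1; H->plug->H->R->H->L->A->refl->F->L'->C->R'->G->plug->G
Char 6 ('C'): step: R->2, L=1; C->plug->F->R->B->L->G->refl->E->L'->G->R'->G->plug->G
Char 7 ('B'): step: R->3, L=1; B->plug->A->R->D->L->D->refl->C->L'->E->R'->D->plug->D
Char 8 ('B'): step: R->4, L=1; B->plug->A->R->B->L->G->refl->E->L'->G->R'->F->plug->C
Char 9 ('A'): step: R->5, L=1; A->plug->B->R->C->L->F->refl->A->L'->H->R'->A->plug->B
Char 10 ('D'): step: R->6, L=1; D->plug->D->R->E->L->C->refl->D->L'->D->R'->E->plug->E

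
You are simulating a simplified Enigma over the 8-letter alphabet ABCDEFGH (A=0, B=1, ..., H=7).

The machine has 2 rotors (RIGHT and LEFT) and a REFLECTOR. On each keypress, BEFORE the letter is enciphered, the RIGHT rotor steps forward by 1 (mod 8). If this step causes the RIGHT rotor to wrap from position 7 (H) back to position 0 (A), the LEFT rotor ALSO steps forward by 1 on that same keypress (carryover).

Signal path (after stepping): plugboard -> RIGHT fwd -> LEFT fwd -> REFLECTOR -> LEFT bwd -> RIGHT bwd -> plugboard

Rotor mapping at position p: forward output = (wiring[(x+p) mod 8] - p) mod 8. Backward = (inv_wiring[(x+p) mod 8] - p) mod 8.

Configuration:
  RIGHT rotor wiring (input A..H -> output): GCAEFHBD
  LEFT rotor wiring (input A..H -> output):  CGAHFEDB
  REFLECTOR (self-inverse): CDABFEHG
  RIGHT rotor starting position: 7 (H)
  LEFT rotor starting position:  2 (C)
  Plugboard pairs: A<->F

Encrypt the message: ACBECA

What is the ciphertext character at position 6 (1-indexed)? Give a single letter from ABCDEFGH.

Char 1 ('A'): step: R->0, L->3 (L advanced); A->plug->F->R->H->L->F->refl->E->L'->A->R'->C->plug->C
Char 2 ('C'): step: R->1, L=3; C->plug->C->R->D->L->A->refl->C->L'->B->R'->A->plug->F
Char 3 ('B'): step: R->2, L=3; B->plug->B->R->C->L->B->refl->D->L'->G->R'->A->plug->F
Char 4 ('E'): step: R->3, L=3; E->plug->E->R->A->L->E->refl->F->L'->H->R'->G->plug->G
Char 5 ('C'): step: R->4, L=3; C->plug->C->R->F->L->H->refl->G->L'->E->R'->G->plug->G
Char 6 ('A'): step: R->5, L=3; A->plug->F->R->D->L->A->refl->C->L'->B->R'->D->plug->D

D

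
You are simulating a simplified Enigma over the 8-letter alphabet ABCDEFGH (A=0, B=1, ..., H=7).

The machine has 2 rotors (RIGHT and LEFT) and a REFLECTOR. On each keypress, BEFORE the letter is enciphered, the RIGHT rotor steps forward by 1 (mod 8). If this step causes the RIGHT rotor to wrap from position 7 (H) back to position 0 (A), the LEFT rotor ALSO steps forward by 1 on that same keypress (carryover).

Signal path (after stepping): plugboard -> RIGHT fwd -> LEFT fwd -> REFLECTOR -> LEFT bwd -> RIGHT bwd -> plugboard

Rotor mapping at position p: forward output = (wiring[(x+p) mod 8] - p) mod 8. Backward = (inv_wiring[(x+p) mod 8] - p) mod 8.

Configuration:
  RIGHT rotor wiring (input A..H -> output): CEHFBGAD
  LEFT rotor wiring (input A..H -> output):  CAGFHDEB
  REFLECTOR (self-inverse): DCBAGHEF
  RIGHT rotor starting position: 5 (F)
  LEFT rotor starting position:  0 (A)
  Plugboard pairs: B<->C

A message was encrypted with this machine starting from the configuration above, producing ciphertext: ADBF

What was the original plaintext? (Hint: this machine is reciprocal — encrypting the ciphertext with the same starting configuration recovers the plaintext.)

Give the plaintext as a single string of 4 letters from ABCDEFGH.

Answer: DGCB

Derivation:
Char 1 ('A'): step: R->6, L=0; A->plug->A->R->C->L->G->refl->E->L'->G->R'->D->plug->D
Char 2 ('D'): step: R->7, L=0; D->plug->D->R->A->L->C->refl->B->L'->H->R'->G->plug->G
Char 3 ('B'): step: R->0, L->1 (L advanced); B->plug->C->R->H->L->B->refl->C->L'->E->R'->B->plug->C
Char 4 ('F'): step: R->1, L=1; F->plug->F->R->H->L->B->refl->C->L'->E->R'->C->plug->B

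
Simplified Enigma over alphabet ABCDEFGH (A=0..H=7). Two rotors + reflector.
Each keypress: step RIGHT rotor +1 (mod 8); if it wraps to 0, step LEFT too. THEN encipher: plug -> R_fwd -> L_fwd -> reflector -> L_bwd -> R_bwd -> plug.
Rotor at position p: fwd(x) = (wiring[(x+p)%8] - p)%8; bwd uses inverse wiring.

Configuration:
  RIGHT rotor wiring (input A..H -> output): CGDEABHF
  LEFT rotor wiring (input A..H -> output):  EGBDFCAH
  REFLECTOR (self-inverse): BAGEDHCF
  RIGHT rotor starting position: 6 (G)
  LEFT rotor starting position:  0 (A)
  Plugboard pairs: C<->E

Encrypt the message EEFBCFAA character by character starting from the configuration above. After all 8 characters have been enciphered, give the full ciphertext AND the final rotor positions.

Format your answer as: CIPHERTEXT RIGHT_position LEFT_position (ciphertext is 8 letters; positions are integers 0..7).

Char 1 ('E'): step: R->7, L=0; E->plug->C->R->H->L->H->refl->F->L'->E->R'->D->plug->D
Char 2 ('E'): step: R->0, L->1 (L advanced); E->plug->C->R->D->L->E->refl->D->L'->H->R'->G->plug->G
Char 3 ('F'): step: R->1, L=1; F->plug->F->R->G->L->G->refl->C->L'->C->R'->B->plug->B
Char 4 ('B'): step: R->2, L=1; B->plug->B->R->C->L->C->refl->G->L'->G->R'->C->plug->E
Char 5 ('C'): step: R->3, L=1; C->plug->E->R->C->L->C->refl->G->L'->G->R'->C->plug->E
Char 6 ('F'): step: R->4, L=1; F->plug->F->R->C->L->C->refl->G->L'->G->R'->E->plug->C
Char 7 ('A'): step: R->5, L=1; A->plug->A->R->E->L->B->refl->A->L'->B->R'->E->plug->C
Char 8 ('A'): step: R->6, L=1; A->plug->A->R->B->L->A->refl->B->L'->E->R'->C->plug->E
Final: ciphertext=DGBEECCE, RIGHT=6, LEFT=1

Answer: DGBEECCE 6 1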